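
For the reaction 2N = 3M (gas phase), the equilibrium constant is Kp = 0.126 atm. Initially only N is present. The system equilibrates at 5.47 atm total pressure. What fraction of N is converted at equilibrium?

Let X = conversion of N (basis 1 mol N); extent of reaction ξ = 0.5X.
Species balance: n_N = 1 − X; n_M = 1.5X.
Total moles n_T = 1 + 0.5X.
With p_i = (n_i/n_T)P, Kp = p_M^3 / (p_N^2).
Setting this equal to 0.126 atm and taking the physical root (0 < X < 1) gives X = 0.172.

X = 0.172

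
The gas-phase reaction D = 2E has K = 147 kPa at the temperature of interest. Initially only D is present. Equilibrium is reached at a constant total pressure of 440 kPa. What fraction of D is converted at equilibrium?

Take 1 mol D as basis and let X be its fractional conversion, so ξ = X.
Species balance: n_D = 1 − X; n_E = 2X.
Summing: n_T = 1 + X.
Mole fractions y_i = n_i/n_T; K = p_E^2 / (p_D) with p_i = y_i·P.
Setting this equal to 147 kPa and taking the physical root (0 < X < 1) gives X = 0.278.

X = 0.278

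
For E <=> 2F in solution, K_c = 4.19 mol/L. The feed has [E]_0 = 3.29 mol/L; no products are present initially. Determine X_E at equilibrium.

X = 0.427

Let X = conversion of E; extent ξ = 3.29·X mol/L.
Concentrations: [E] = 3.29 − 3.29X; [F] = 6.58X.
K_c = [F]^2 / ([E]).
Equating to 4.19 mol/L: the physical root is X = 0.427.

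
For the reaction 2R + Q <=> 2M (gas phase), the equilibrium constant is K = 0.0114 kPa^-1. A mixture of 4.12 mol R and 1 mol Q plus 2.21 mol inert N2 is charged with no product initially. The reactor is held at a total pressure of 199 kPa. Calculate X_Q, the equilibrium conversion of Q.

Basis: 1 mol Q initially; let X = conversion of Q. Extent ξ = X.
Moles: n_R = 4.12 − 2X; n_Q = 1 − X; n_M = 2X; n_I = 2.21 (inert).
Summing: n_T = 7.33 − X.
y_i = n_i/n_T, p_i = y_i·P. K = p_M^2 / (p_R^2 p_Q).
Setting this equal to 0.0114 kPa^-1 and taking the physical root (0 < X < 1) gives X = 0.568.

X = 0.568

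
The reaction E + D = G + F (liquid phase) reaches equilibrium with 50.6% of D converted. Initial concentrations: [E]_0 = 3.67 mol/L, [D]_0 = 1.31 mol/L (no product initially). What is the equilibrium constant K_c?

Let X = conversion of D.
Concentrations: [E] = 3.67 − 1.31X; [D] = 1.31 − 1.31X; [G] = 1.31X; [F] = 1.31X.
At X = 0.506: [E] = 3.01, [D] = 0.647, [G] = 0.663, [F] = 0.663.
K_c = [G] [F] / ([E] [D]) = 0.226.

K_c = 0.226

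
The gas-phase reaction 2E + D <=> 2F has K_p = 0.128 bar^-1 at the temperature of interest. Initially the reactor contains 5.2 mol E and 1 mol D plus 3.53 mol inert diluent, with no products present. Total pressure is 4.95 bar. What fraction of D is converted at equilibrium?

X = 0.428

Let X = conversion of D (basis 1 mol D); extent of reaction ξ = X.
Species balance: n_E = 5.2 − 2X; n_D = 1 − X; n_F = 2X; n_I = 3.53 (inert).
Total moles n_T = 9.73 − X.
With p_i = (n_i/n_T)P, K_p = p_F^2 / (p_E^2 p_D).
Setting this equal to 0.128 bar^-1 and taking the physical root (0 < X < 1) gives X = 0.428.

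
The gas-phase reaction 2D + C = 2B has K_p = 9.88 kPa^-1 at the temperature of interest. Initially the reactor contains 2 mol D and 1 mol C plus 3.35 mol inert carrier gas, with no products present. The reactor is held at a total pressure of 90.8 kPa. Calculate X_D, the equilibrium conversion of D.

Basis: 2 mol D initially; let X = conversion of D. Extent ξ = X.
Moles: n_D = 2 − 2X; n_C = 1 − X; n_B = 2X; n_I = 3.35 (inert).
Total moles n_T = 6.35 − X.
Mole fractions y_i = n_i/n_T; K_p = p_B^2 / (p_D^2 p_C) with p_i = y_i·P.
Equating to 9.88 kPa^-1 and solving on 0 < X < 1: X = 0.837.

X = 0.837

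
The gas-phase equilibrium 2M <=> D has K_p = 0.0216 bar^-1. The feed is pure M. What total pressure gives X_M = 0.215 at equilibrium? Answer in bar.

P = 7.21 bar

Take 1 mol M as basis and let X be its fractional conversion, so ξ = 0.5X.
At extent ξ: n_M = 1 − X; n_D = 0.5X.
Total moles n_T = 1 − 0.5X.
K_p = p_D / (p_M^2) with p_i = (n_i/n_T)·P.
At X = 0.215: the mole-fraction product g(X) = Π y_i^ν_i = 0.1557. Since K_p = g(X)·P^{-1}, P = (g/K_p)^(1/1) = (0.1557/0.0216)^(1/1) = 7.21 bar.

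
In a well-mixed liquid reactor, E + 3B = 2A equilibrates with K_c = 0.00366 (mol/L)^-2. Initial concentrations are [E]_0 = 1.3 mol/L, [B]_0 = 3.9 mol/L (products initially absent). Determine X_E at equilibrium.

X = 0.148

Let X = conversion of E; extent ξ = 1.3·X mol/L.
Concentrations: [E] = 1.3 − 1.3X; [B] = 3.9 − 3.9X; [A] = 2.6X.
K_c = [A]^2 / ([E] [B]^3).
Solving K_c = 0.00366 for X ∈ (0,1): X = 0.148.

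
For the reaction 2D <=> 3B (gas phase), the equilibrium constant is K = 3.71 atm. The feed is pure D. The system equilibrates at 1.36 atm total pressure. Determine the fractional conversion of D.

Let X = conversion of D (basis 1 mol D); extent of reaction ξ = 0.5X.
Moles: n_D = 1 − X; n_B = 1.5X.
n_T = Σnᵢ = 1 + 0.5X.
Mole fractions y_i = n_i/n_T; K = p_B^3 / (p_D^2) with p_i = y_i·P.
Equating to 3.71 atm and solving on 0 < X < 1: X = 0.574.

X = 0.574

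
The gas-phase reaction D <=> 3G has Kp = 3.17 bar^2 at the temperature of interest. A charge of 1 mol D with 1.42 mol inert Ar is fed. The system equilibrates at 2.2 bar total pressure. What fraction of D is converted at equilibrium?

Take 1 mol D as basis and let X be its fractional conversion, so ξ = X.
At extent ξ: n_D = 1 − X; n_G = 3X; n_I = 1.42 (inert).
Summing: n_T = 2.42 + 2X.
y_i = n_i/n_T, p_i = y_i·P. Kp = p_G^3 / (p_D).
Setting this equal to 3.17 bar^2 and taking the physical root (0 < X < 1) gives X = 0.519.

X = 0.519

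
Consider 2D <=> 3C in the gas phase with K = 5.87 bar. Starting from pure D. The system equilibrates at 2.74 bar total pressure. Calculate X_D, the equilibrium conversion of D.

X = 0.548

Basis: 1 mol D initially; let X = conversion of D. Extent ξ = 0.5X.
Moles: n_D = 1 − X; n_C = 1.5X.
n_T = Σnᵢ = 1 + 0.5X.
Mole fractions y_i = n_i/n_T; K = p_C^3 / (p_D^2) with p_i = y_i·P.
This yields a degree-3 equation in X; solving on (0,1), X = 0.548.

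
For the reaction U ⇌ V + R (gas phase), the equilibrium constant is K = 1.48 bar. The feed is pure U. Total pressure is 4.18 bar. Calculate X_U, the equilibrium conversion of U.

Basis: 1 mol U initially; let X = conversion of U. Extent ξ = X.
At extent ξ: n_U = 1 − X; n_V = X; n_R = X.
n_T = Σnᵢ = 1 + X.
y_i = n_i/n_T, p_i = y_i·P. K = p_V p_R / (p_U).
Substituting and setting equal to 1.48 bar gives a polynomial in X; the root in (0,1) is X = 0.511.

X = 0.511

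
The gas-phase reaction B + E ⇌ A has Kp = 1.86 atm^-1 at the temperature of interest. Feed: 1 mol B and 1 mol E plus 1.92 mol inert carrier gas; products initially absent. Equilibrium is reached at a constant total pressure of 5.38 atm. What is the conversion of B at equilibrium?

X = 0.565

Take 1 mol B as basis and let X be its fractional conversion, so ξ = X.
Mole table: n_B = 1 − X; n_E = 1 − X; n_A = X; n_I = 1.92 (inert).
n_T = Σnᵢ = 3.92 − X.
Mole fractions y_i = n_i/n_T; Kp = p_A / (p_B p_E) with p_i = y_i·P.
Substituting and setting equal to 1.86 atm^-1 gives a polynomial in X; the root in (0,1) is X = 0.565.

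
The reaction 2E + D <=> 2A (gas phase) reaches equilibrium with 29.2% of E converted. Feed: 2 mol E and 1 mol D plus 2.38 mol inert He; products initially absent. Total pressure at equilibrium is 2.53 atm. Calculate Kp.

Kp = 0.483 atm^-1

Take 2 mol E as basis and let X be its fractional conversion, so ξ = X.
At extent ξ: n_E = 2 − 2X; n_D = 1 − X; n_A = 2X; n_I = 2.38 (inert).
Total moles n_T = 5.38 − X.
At X = 0.292: n_E = 1.42, n_D = 0.708, n_A = 0.584, n_T = 5.09.
p_i = (n_i/n_T)·P. Kp = p_A^2 / (p_E^2 p_D) = 0.483 atm^-1.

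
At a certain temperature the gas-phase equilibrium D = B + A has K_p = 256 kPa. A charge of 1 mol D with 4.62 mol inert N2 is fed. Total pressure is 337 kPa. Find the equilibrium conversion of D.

X = 0.852

Basis: 1 mol D initially; let X = conversion of D. Extent ξ = X.
Moles: n_D = 1 − X; n_B = X; n_A = X; n_I = 4.62 (inert).
n_T = Σnᵢ = 5.62 + X.
With p_i = (n_i/n_T)P, K_p = p_B p_A / (p_D).
Substituting and setting equal to 256 kPa gives a polynomial in X; the root in (0,1) is X = 0.852.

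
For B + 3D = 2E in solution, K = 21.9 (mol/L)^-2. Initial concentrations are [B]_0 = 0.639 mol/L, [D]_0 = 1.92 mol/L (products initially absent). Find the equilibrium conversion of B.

Let X = conversion of B; extent ξ = 0.639·X mol/L.
Concentrations: [B] = 0.639 − 0.639X; [D] = 1.92 − 1.92X; [E] = 1.28X.
K = [E]^2 / ([B] [D]^3).
This equals 21.9 at X = 0.701 (the root in 0 < X < 1).

X = 0.701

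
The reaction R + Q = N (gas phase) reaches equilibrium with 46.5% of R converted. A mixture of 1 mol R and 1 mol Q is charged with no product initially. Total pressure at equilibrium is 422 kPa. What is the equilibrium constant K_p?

Take 1 mol R as basis and let X be its fractional conversion, so ξ = X.
Moles: n_R = 1 − X; n_Q = 1 − X; n_N = X.
n_T = Σnᵢ = 2 − X.
At X = 0.465: n_R = 0.535, n_Q = 0.535, n_N = 0.465, n_T = 1.53.
p_i = (n_i/n_T)·P. K_p = p_N / (p_R p_Q) = 0.00591 kPa^-1.

K_p = 0.00591 kPa^-1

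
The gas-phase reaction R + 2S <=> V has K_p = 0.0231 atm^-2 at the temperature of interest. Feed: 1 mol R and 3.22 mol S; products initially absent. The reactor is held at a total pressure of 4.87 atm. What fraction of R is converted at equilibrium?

X = 0.228

Let X = conversion of R (basis 1 mol R); extent of reaction ξ = X.
Moles: n_R = 1 − X; n_S = 3.22 − 2X; n_V = X.
Summing: n_T = 4.22 − 2X.
With p_i = (n_i/n_T)P, K_p = p_V / (p_R p_S^2).
This yields a degree-3 equation in X; solving on (0,1), X = 0.228.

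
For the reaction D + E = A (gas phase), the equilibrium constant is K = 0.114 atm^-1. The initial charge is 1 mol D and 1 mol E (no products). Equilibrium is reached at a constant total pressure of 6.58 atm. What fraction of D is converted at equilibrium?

Basis: 1 mol D initially; let X = conversion of D. Extent ξ = X.
At extent ξ: n_D = 1 − X; n_E = 1 − X; n_A = X.
n_T = Σnᵢ = 2 − X.
y_i = n_i/n_T, p_i = y_i·P. K = p_A / (p_D p_E).
This yields a degree-2 equation in X; solving on (0,1), X = 0.244.

X = 0.244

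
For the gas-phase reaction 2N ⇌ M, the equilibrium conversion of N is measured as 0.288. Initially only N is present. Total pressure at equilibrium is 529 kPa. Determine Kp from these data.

Kp = 0.00046 kPa^-1

Let X = conversion of N (basis 1 mol N); extent of reaction ξ = 0.5X.
At extent ξ: n_N = 1 − X; n_M = 0.5X.
Summing: n_T = 1 − 0.5X.
At X = 0.288: n_N = 0.712, n_M = 0.144, n_T = 0.856.
p_i = (n_i/n_T)·P. Kp = p_M / (p_N^2) = 0.00046 kPa^-1.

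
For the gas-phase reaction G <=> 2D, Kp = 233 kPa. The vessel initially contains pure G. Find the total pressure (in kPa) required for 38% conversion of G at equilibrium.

P = 345 kPa

Basis: 1 mol G initially; let X = conversion of G. Extent ξ = X.
Mole table: n_G = 1 − X; n_D = 2X.
n_T = Σnᵢ = 1 + X.
Kp = p_D^2 / (p_G) with p_i = (n_i/n_T)·P.
At X = 0.38: the mole-fraction product g(X) = Π y_i^ν_i = 0.6751. Since Kp = g(X)·P^{1}, P = (Kp/g)^(1/1) = (233/0.6751)^(1/1) = 345 kPa.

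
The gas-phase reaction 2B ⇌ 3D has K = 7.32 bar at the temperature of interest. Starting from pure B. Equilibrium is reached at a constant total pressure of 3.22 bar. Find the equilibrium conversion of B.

X = 0.555

Take 1 mol B as basis and let X be its fractional conversion, so ξ = 0.5X.
At extent ξ: n_B = 1 − X; n_D = 1.5X.
Summing: n_T = 1 + 0.5X.
Mole fractions y_i = n_i/n_T; K = p_D^3 / (p_B^2) with p_i = y_i·P.
Setting this equal to 7.32 bar and taking the physical root (0 < X < 1) gives X = 0.555.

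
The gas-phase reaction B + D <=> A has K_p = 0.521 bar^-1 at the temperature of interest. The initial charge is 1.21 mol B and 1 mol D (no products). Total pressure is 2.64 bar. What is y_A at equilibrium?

Basis: 1 mol D initially; let X = conversion of D. Extent ξ = X.
Species balance: n_B = 1.21 − X; n_D = 1 − X; n_A = X.
Total moles n_T = 2.21 − X.
y_i = n_i/n_T, p_i = y_i·P. K_p = p_A / (p_B p_D).
This yields a degree-2 equation in X; solving on (0,1), X = 0.384.
Then n_A = 0.384, n_T = 1.83, so y_A = 0.210.

y_A = 0.210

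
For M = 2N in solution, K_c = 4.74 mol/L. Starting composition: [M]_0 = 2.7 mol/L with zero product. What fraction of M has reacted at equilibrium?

Let X = conversion of M; extent ξ = 2.7·X mol/L.
Concentrations: [M] = 2.7 − 2.7X; [N] = 5.4X.
K_c = [N]^2 / ([M]).
Equating to 4.74 mol/L: the physical root is X = 0.478.

X = 0.478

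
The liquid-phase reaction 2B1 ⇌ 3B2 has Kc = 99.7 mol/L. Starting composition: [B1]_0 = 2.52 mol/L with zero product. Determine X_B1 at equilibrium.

X = 0.794

Let X = conversion of B1; extent ξ = 2.52X/2 mol/L.
Concentrations: [B1] = 2.52 − 2.52X; [B2] = 3.78X.
Kc = [B2]^3 / ([B1]^2).
Equating to 99.7 mol/L: the physical root is X = 0.794.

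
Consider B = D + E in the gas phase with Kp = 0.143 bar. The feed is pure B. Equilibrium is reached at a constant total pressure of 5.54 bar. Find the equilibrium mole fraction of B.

y_B = 0.726

Take 1 mol B as basis and let X be its fractional conversion, so ξ = X.
At extent ξ: n_B = 1 − X; n_D = X; n_E = X.
Total moles n_T = 1 + X.
Mole fractions y_i = n_i/n_T; Kp = p_D p_E / (p_B) with p_i = y_i·P.
Equating to 0.143 bar and solving on 0 < X < 1: X = 0.159.
Then n_B = 0.841, n_T = 1.16, so y_B = 0.726.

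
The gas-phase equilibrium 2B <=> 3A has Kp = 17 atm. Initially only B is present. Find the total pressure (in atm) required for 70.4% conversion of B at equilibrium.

Let X = conversion of B (basis 1 mol B); extent of reaction ξ = 0.5X.
Mole table: n_B = 1 − X; n_A = 1.5X.
Summing: n_T = 1 + 0.5X.
Kp = p_A^3 / (p_B^2) with p_i = (n_i/n_T)·P.
At X = 0.704: the mole-fraction product g(X) = Π y_i^ν_i = 9.941. Since Kp = g(X)·P^{1}, P = (Kp/g)^(1/1) = (17/9.941)^(1/1) = 1.71 atm.

P = 1.71 atm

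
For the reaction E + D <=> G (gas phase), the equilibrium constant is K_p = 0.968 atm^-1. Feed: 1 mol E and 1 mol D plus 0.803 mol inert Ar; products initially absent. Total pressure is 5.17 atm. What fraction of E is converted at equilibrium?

X = 0.515

Basis: 1 mol E initially; let X = conversion of E. Extent ξ = X.
At extent ξ: n_E = 1 − X; n_D = 1 − X; n_G = X; n_I = 0.803 (inert).
Total moles n_T = 2.8 − X.
Mole fractions y_i = n_i/n_T; K_p = p_G / (p_E p_D) with p_i = y_i·P.
Setting this equal to 0.968 atm^-1 and taking the physical root (0 < X < 1) gives X = 0.515.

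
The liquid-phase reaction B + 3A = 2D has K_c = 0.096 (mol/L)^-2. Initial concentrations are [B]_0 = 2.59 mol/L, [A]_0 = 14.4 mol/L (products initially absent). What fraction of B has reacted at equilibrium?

Let X = conversion of B; extent ξ = 2.59·X mol/L.
Concentrations: [B] = 2.59 − 2.59X; [A] = 14.4 − 7.77X; [D] = 5.18X.
K_c = [D]^2 / ([B] [A]^3).
Solving K_c = 0.096 for X ∈ (0,1): X = 0.842.

X = 0.842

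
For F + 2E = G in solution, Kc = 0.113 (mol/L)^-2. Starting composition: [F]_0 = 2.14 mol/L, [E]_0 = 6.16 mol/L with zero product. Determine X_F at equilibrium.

Let X = conversion of F; extent ξ = 2.14·X mol/L.
Concentrations: [F] = 2.14 − 2.14X; [E] = 6.16 − 4.28X; [G] = 2.14X.
Kc = [G] / ([F] [E]^2).
Equating to 0.113 (mol/L)^-2: the physical root is X = 0.596.

X = 0.596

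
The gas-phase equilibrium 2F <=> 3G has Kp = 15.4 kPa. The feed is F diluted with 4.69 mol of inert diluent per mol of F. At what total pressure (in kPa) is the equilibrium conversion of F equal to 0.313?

Take 1 mol F as basis and let X be its fractional conversion, so ξ = 0.5X.
Mole table: n_F = 1 − X; n_G = 1.5X; n_I = 4.69 (inert).
n_T = Σnᵢ = 5.69 + 0.5X.
Kp = p_G^3 / (p_F^2) with p_i = (n_i/n_T)·P.
At X = 0.313: the mole-fraction product g(X) = Π y_i^ν_i = 0.03751. Since Kp = g(X)·P^{1}, P = (Kp/g)^(1/1) = (15.4/0.03751)^(1/1) = 411 kPa.

P = 411 kPa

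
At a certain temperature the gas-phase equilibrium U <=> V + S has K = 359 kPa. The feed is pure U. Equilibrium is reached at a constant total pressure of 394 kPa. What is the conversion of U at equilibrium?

Let X = conversion of U (basis 1 mol U); extent of reaction ξ = X.
Mole table: n_U = 1 − X; n_V = X; n_S = X.
Summing: n_T = 1 + X.
With p_i = (n_i/n_T)P, K = p_V p_S / (p_U).
This yields a degree-2 equation in X; solving on (0,1), X = 0.690.

X = 0.690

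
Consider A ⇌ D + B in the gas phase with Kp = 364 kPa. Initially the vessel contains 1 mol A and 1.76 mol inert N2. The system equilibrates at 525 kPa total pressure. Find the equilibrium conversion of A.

Let X = conversion of A (basis 1 mol A); extent of reaction ξ = X.
Moles: n_A = 1 − X; n_D = X; n_B = X; n_I = 1.76 (inert).
Summing: n_T = 2.76 + X.
With p_i = (n_i/n_T)P, Kp = p_D p_B / (p_A).
Substituting and setting equal to 364 kPa gives a polynomial in X; the root in (0,1) is X = 0.762.

X = 0.762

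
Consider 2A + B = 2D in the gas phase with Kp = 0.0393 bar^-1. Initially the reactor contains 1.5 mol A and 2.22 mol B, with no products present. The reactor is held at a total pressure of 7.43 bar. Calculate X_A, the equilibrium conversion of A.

Let X = conversion of A (basis 1.5 mol A); extent of reaction ξ = 0.75X.
Species balance: n_A = 1.5 − 1.5X; n_B = 2.22 − 0.75X; n_D = 1.5X.
n_T = Σnᵢ = 3.72 − 0.75X.
Mole fractions y_i = n_i/n_T; Kp = p_D^2 / (p_A^2 p_B) with p_i = y_i·P.
This yields a degree-3 equation in X; solving on (0,1), X = 0.290.

X = 0.290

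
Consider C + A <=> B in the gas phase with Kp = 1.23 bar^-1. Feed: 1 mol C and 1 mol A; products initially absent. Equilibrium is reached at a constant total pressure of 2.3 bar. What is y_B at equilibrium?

y_B = 0.324

Take 1 mol C as basis and let X be its fractional conversion, so ξ = X.
At extent ξ: n_C = 1 − X; n_A = 1 − X; n_B = X.
Total moles n_T = 2 − X.
y_i = n_i/n_T, p_i = y_i·P. Kp = p_B / (p_C p_A).
This yields a degree-2 equation in X; solving on (0,1), X = 0.489.
Then n_B = 0.489, n_T = 1.51, so y_B = 0.324.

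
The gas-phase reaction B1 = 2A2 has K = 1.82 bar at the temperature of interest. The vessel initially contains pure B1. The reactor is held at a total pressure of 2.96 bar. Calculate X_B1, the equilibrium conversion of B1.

X = 0.365

Let X = conversion of B1 (basis 1 mol B1); extent of reaction ξ = X.
Mole table: n_B1 = 1 − X; n_A2 = 2X.
n_T = Σnᵢ = 1 + X.
y_i = n_i/n_T, p_i = y_i·P. K = p_A2^2 / (p_B1).
This yields a degree-2 equation in X; solving on (0,1), X = 0.365.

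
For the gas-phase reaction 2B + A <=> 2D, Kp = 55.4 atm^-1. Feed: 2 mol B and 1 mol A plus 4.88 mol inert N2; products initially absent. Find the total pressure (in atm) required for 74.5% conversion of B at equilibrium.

P = 4.31 atm

Take 2 mol B as basis and let X be its fractional conversion, so ξ = X.
At extent ξ: n_B = 2 − 2X; n_A = 1 − X; n_D = 2X; n_I = 4.88 (inert).
Summing: n_T = 7.88 − X.
Kp = p_D^2 / (p_B^2 p_A) with p_i = (n_i/n_T)·P.
At X = 0.745: the mole-fraction product g(X) = Π y_i^ν_i = 238.8. Since Kp = g(X)·P^{-1}, P = (g/Kp)^(1/1) = (238.8/55.4)^(1/1) = 4.31 atm.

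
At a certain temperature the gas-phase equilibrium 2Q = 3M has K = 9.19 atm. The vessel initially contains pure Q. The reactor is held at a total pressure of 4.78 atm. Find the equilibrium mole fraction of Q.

Take 1 mol Q as basis and let X be its fractional conversion, so ξ = 0.5X.
At extent ξ: n_Q = 1 − X; n_M = 1.5X.
n_T = Σnᵢ = 1 + 0.5X.
y_i = n_i/n_T, p_i = y_i·P. K = p_M^3 / (p_Q^2).
Setting this equal to 9.19 atm and taking the physical root (0 < X < 1) gives X = 0.537.
Then n_Q = 0.463, n_T = 1.27, so y_Q = 0.365.

y_Q = 0.365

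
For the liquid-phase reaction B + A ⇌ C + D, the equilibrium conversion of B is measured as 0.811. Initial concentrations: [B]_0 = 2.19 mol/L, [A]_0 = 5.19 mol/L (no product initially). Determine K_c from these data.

K_c = 2.23

Let X = conversion of B.
Concentrations: [B] = 2.19 − 2.19X; [A] = 5.19 − 2.19X; [C] = 2.19X; [D] = 2.19X.
At X = 0.811: [B] = 0.414, [A] = 3.41, [C] = 1.78, [D] = 1.78.
K_c = [C] [D] / ([B] [A]) = 2.23.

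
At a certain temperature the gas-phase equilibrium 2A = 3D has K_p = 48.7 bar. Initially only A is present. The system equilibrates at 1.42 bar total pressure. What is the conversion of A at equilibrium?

Take 1 mol A as basis and let X be its fractional conversion, so ξ = 0.5X.
Species balance: n_A = 1 − X; n_D = 1.5X.
Total moles n_T = 1 + 0.5X.
With p_i = (n_i/n_T)P, K_p = p_D^3 / (p_A^2).
Setting this equal to 48.7 bar and taking the physical root (0 < X < 1) gives X = 0.808.

X = 0.808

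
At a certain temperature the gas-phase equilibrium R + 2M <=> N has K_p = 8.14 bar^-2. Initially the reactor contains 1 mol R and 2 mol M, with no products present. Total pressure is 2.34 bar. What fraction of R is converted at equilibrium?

Let X = conversion of R (basis 1 mol R); extent of reaction ξ = X.
Mole table: n_R = 1 − X; n_M = 2 − 2X; n_N = X.
Total moles n_T = 3 − 2X.
With p_i = (n_i/n_T)P, K_p = p_N / (p_R p_M^2).
Equating to 8.14 bar^-2 and solving on 0 < X < 1: X = 0.793.

X = 0.793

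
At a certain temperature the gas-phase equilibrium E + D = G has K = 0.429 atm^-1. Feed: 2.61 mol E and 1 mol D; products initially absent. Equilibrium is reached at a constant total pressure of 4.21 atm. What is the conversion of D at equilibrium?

X = 0.549

Take 1 mol D as basis and let X be its fractional conversion, so ξ = X.
Moles: n_E = 2.61 − X; n_D = 1 − X; n_G = X.
n_T = Σnᵢ = 3.61 − X.
With p_i = (n_i/n_T)P, K = p_G / (p_E p_D).
Setting this equal to 0.429 atm^-1 and taking the physical root (0 < X < 1) gives X = 0.549.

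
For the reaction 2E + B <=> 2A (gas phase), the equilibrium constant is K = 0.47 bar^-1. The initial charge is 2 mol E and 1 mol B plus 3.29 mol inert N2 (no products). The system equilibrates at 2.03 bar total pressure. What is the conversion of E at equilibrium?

Basis: 2 mol E initially; let X = conversion of E. Extent ξ = X.
Species balance: n_E = 2 − 2X; n_B = 1 − X; n_A = 2X; n_I = 3.29 (inert).
Summing: n_T = 6.29 − X.
Mole fractions y_i = n_i/n_T; K = p_A^2 / (p_E^2 p_B) with p_i = y_i·P.
Setting this equal to 0.47 bar^-1 and taking the physical root (0 < X < 1) gives X = 0.255.

X = 0.255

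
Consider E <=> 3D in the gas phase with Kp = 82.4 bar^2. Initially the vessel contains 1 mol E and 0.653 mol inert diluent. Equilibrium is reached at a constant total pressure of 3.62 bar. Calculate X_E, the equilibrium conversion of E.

Basis: 1 mol E initially; let X = conversion of E. Extent ξ = X.
Mole table: n_E = 1 − X; n_D = 3X; n_I = 0.653 (inert).
Total moles n_T = 1.65 + 2X.
With p_i = (n_i/n_T)P, Kp = p_D^3 / (p_E).
This yields a degree-3 equation in X; solving on (0,1), X = 0.795.

X = 0.795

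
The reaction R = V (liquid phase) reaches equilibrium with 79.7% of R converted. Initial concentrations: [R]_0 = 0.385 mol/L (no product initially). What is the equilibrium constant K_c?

Let X = conversion of R.
Concentrations: [R] = 0.385 − 0.385X; [V] = 0.385X.
At X = 0.797: [R] = 0.0782, [V] = 0.307.
K_c = [V] / ([R]) = 3.93.

K_c = 3.93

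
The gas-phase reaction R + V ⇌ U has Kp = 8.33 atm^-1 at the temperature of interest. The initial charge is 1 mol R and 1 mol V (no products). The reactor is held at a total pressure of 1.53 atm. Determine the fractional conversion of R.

X = 0.730

Take 1 mol R as basis and let X be its fractional conversion, so ξ = X.
At extent ξ: n_R = 1 − X; n_V = 1 − X; n_U = X.
Total moles n_T = 2 − X.
With p_i = (n_i/n_T)P, Kp = p_U / (p_R p_V).
Substituting and setting equal to 8.33 atm^-1 gives a polynomial in X; the root in (0,1) is X = 0.730.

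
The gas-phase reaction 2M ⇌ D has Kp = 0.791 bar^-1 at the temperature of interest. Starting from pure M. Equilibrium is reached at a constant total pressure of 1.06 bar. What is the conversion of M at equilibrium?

Let X = conversion of M (basis 1 mol M); extent of reaction ξ = 0.5X.
Mole table: n_M = 1 − X; n_D = 0.5X.
Total moles n_T = 1 − 0.5X.
Mole fractions y_i = n_i/n_T; Kp = p_D / (p_M^2) with p_i = y_i·P.
Setting this equal to 0.791 bar^-1 and taking the physical root (0 < X < 1) gives X = 0.521.

X = 0.521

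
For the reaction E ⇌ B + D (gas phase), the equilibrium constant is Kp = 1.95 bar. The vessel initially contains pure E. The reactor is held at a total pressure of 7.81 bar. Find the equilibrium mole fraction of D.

Let X = conversion of E (basis 1 mol E); extent of reaction ξ = X.
Species balance: n_E = 1 − X; n_B = X; n_D = X.
n_T = Σnᵢ = 1 + X.
Mole fractions y_i = n_i/n_T; Kp = p_B p_D / (p_E) with p_i = y_i·P.
Setting this equal to 1.95 bar and taking the physical root (0 < X < 1) gives X = 0.447.
Then n_D = 0.447, n_T = 1.45, so y_D = 0.309.

y_D = 0.309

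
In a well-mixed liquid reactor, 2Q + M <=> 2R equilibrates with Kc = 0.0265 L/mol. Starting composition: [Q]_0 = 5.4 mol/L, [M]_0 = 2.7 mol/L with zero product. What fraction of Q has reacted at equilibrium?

X = 0.194

Let X = conversion of Q; extent ξ = 5.4X/2 mol/L.
Concentrations: [Q] = 5.4 − 5.4X; [M] = 2.7 − 2.7X; [R] = 5.4X.
Kc = [R]^2 / ([Q]^2 [M]).
Equating to 0.0265 L/mol: the physical root is X = 0.194.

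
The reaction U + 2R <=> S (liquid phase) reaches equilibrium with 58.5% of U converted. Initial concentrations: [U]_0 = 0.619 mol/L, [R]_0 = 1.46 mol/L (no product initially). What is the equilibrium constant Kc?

Kc = 2.6 (mol/L)^-2

Let X = conversion of U.
Concentrations: [U] = 0.619 − 0.619X; [R] = 1.46 − 1.24X; [S] = 0.619X.
At X = 0.585: [U] = 0.257, [R] = 0.736, [S] = 0.362.
Kc = [S] / ([U] [R]^2) = 2.6 (mol/L)^-2.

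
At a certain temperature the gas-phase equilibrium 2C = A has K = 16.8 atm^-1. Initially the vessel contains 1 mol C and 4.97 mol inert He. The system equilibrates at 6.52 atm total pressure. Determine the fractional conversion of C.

X = 0.853

Basis: 1 mol C initially; let X = conversion of C. Extent ξ = 0.5X.
Moles: n_C = 1 − X; n_A = 0.5X; n_I = 4.97 (inert).
Summing: n_T = 5.97 − 0.5X.
With p_i = (n_i/n_T)P, K = p_A / (p_C^2).
Setting this equal to 16.8 atm^-1 and taking the physical root (0 < X < 1) gives X = 0.853.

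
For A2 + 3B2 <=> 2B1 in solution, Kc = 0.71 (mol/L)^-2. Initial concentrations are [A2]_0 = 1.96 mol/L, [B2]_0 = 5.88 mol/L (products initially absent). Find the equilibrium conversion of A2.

Let X = conversion of A2; extent ξ = 1.96·X mol/L.
Concentrations: [A2] = 1.96 − 1.96X; [B2] = 5.88 − 5.88X; [B1] = 3.92X.
Kc = [B1]^2 / ([A2] [B2]^3).
Setting equal to 0.71 and solving for X on (0,1) gives X = 0.620.

X = 0.620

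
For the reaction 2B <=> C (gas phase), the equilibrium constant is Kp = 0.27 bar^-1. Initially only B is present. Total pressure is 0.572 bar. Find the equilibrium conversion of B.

X = 0.214

Take 1 mol B as basis and let X be its fractional conversion, so ξ = 0.5X.
Mole table: n_B = 1 − X; n_C = 0.5X.
n_T = Σnᵢ = 1 − 0.5X.
y_i = n_i/n_T, p_i = y_i·P. Kp = p_C / (p_B^2).
Substituting and setting equal to 0.27 bar^-1 gives a polynomial in X; the root in (0,1) is X = 0.214.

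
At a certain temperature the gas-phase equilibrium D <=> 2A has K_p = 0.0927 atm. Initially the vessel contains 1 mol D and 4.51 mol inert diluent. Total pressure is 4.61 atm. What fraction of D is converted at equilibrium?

X = 0.155

Let X = conversion of D (basis 1 mol D); extent of reaction ξ = X.
At extent ξ: n_D = 1 − X; n_A = 2X; n_I = 4.51 (inert).
Summing: n_T = 5.51 + X.
With p_i = (n_i/n_T)P, K_p = p_A^2 / (p_D).
Substituting and setting equal to 0.0927 atm gives a polynomial in X; the root in (0,1) is X = 0.155.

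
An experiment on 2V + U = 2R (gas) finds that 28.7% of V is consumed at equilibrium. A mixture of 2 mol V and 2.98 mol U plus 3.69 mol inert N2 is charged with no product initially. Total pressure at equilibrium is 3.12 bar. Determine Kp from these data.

Kp = 0.162 bar^-1

Let X = conversion of V (basis 2 mol V); extent of reaction ξ = X.
Moles: n_V = 2 − 2X; n_U = 2.98 − X; n_R = 2X; n_I = 3.69 (inert).
n_T = Σnᵢ = 8.67 − X.
At X = 0.287: n_V = 1.43, n_U = 2.69, n_R = 0.574, n_T = 8.38.
p_i = (n_i/n_T)·P. Kp = p_R^2 / (p_V^2 p_U) = 0.162 bar^-1.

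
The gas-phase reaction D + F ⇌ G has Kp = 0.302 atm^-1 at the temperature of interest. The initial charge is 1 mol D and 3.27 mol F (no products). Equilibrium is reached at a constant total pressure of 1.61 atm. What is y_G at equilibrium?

Take 1 mol D as basis and let X be its fractional conversion, so ξ = X.
At extent ξ: n_D = 1 − X; n_F = 3.27 − X; n_G = X.
Total moles n_T = 4.27 − X.
With p_i = (n_i/n_T)P, Kp = p_G / (p_D p_F).
Equating to 0.302 atm^-1 and solving on 0 < X < 1: X = 0.267.
Then n_G = 0.267, n_T = 4, so y_G = 0.067.

y_G = 0.067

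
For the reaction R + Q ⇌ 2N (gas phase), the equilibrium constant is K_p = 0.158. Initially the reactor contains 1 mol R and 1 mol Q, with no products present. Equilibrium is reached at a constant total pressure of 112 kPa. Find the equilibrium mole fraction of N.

y_N = 0.166

Basis: 1 mol R initially; let X = conversion of R. Extent ξ = X.
Species balance: n_R = 1 − X; n_Q = 1 − X; n_N = 2X.
n_T stays at 2 (no change in mole number).
y_i = n_i/n_T, p_i = y_i·P. K_p = p_N^2 / (p_R p_Q).
This yields a degree-2 equation in X; solving on (0,1), X = 0.166.
Then n_N = 0.332, n_T = 2, so y_N = 0.166.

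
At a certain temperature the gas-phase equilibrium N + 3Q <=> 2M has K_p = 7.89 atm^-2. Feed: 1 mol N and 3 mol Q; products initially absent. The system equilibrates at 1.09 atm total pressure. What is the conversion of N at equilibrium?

X = 0.552

Take 1 mol N as basis and let X be its fractional conversion, so ξ = X.
Moles: n_N = 1 − X; n_Q = 3 − 3X; n_M = 2X.
Total moles n_T = 4 − 2X.
With p_i = (n_i/n_T)P, K_p = p_M^2 / (p_N p_Q^3).
Equating to 7.89 atm^-2 and solving on 0 < X < 1: X = 0.552.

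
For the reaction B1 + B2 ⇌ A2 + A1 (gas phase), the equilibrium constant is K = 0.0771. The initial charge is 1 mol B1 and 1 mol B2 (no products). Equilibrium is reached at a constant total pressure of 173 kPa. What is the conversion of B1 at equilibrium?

X = 0.217

Let X = conversion of B1 (basis 1 mol B1); extent of reaction ξ = X.
At extent ξ: n_B1 = 1 − X; n_B2 = 1 − X; n_A2 = X; n_A1 = X.
n_T stays at 2 (no change in mole number).
With p_i = (n_i/n_T)P, K = p_A2 p_A1 / (p_B1 p_B2).
Equating to 0.0771 and solving on 0 < X < 1: X = 0.217.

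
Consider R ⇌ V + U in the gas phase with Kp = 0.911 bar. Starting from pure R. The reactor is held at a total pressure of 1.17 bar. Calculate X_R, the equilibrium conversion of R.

Take 1 mol R as basis and let X be its fractional conversion, so ξ = X.
Mole table: n_R = 1 − X; n_V = X; n_U = X.
n_T = Σnᵢ = 1 + X.
Mole fractions y_i = n_i/n_T; Kp = p_V p_U / (p_R) with p_i = y_i·P.
Equating to 0.911 bar and solving on 0 < X < 1: X = 0.662.

X = 0.662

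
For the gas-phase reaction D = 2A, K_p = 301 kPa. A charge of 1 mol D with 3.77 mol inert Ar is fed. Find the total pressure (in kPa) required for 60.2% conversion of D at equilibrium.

Take 1 mol D as basis and let X be its fractional conversion, so ξ = X.
Moles: n_D = 1 − X; n_A = 2X; n_I = 3.77 (inert).
Total moles n_T = 4.77 + X.
K_p = p_A^2 / (p_D) with p_i = (n_i/n_T)·P.
At X = 0.602: the mole-fraction product g(X) = Π y_i^ν_i = 0.678. Since K_p = g(X)·P^{1}, P = (K_p/g)^(1/1) = (301/0.678)^(1/1) = 444 kPa.

P = 444 kPa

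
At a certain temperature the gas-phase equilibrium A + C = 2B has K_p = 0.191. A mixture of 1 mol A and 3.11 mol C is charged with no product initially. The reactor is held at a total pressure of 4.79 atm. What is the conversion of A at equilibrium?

X = 0.305

Basis: 1 mol A initially; let X = conversion of A. Extent ξ = X.
Mole table: n_A = 1 − X; n_C = 3.11 − X; n_B = 2X.
Total moles n_T = 4.11 (Δν = 0, constant).
y_i = n_i/n_T, p_i = y_i·P. K_p = p_B^2 / (p_A p_C).
This yields a degree-2 equation in X; solving on (0,1), X = 0.305.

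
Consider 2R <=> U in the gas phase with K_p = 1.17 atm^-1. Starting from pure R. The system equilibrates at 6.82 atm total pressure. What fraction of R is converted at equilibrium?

Take 1 mol R as basis and let X be its fractional conversion, so ξ = 0.5X.
At extent ξ: n_R = 1 − X; n_U = 0.5X.
n_T = Σnᵢ = 1 − 0.5X.
With p_i = (n_i/n_T)P, K_p = p_U / (p_R^2).
Equating to 1.17 atm^-1 and solving on 0 < X < 1: X = 0.826.

X = 0.826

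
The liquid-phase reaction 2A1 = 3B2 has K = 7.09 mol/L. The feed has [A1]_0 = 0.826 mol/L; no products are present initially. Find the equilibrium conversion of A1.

X = 0.662

Let X = conversion of A1; extent ξ = 0.826X/2 mol/L.
Concentrations: [A1] = 0.826 − 0.826X; [B2] = 1.24X.
K = [B2]^3 / ([A1]^2).
Solving K = 7.09 for X ∈ (0,1): X = 0.662.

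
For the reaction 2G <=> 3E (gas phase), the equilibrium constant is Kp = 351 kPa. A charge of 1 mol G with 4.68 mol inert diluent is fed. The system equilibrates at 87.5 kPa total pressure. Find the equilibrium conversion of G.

Take 1 mol G as basis and let X be its fractional conversion, so ξ = 0.5X.
Moles: n_G = 1 − X; n_E = 1.5X; n_I = 4.68 (inert).
Total moles n_T = 5.68 + 0.5X.
Mole fractions y_i = n_i/n_T; Kp = p_E^3 / (p_G^2) with p_i = y_i·P.
This yields a degree-3 equation in X; solving on (0,1), X = 0.755.

X = 0.755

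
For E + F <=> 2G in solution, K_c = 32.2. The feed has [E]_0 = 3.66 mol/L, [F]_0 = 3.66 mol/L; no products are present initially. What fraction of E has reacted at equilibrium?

X = 0.739

Let X = conversion of E; extent ξ = 3.66·X mol/L.
Concentrations: [E] = 3.66 − 3.66X; [F] = 3.66 − 3.66X; [G] = 7.32X.
K_c = [G]^2 / ([E] [F]).
Equating to 32.2: the physical root is X = 0.739.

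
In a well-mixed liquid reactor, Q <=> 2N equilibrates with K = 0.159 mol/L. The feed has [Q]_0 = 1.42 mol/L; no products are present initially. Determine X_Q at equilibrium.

Let X = conversion of Q; extent ξ = 1.42·X mol/L.
Concentrations: [Q] = 1.42 − 1.42X; [N] = 2.84X.
K = [N]^2 / ([Q]).
This equals 0.159 at X = 0.154 (the root in 0 < X < 1).

X = 0.154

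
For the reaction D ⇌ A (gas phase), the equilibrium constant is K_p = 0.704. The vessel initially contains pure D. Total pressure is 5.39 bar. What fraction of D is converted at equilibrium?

X = 0.413

Let X = conversion of D (basis 1 mol D); extent of reaction ξ = X.
At extent ξ: n_D = 1 − X; n_A = X.
Since Δν = 0, n_T = 1 throughout.
With p_i = (n_i/n_T)P, K_p = p_A / (p_D).
This yields a degree-1 equation in X; solving on (0,1), X = 0.413.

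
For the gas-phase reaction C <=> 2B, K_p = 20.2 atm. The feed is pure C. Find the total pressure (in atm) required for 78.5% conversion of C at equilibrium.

P = 3.15 atm

Let X = conversion of C (basis 1 mol C); extent of reaction ξ = X.
Species balance: n_C = 1 − X; n_B = 2X.
Summing: n_T = 1 + X.
K_p = p_B^2 / (p_C) with p_i = (n_i/n_T)·P.
At X = 0.785: the mole-fraction product g(X) = Π y_i^ν_i = 6.423. Since K_p = g(X)·P^{1}, P = (K_p/g)^(1/1) = (20.2/6.423)^(1/1) = 3.15 atm.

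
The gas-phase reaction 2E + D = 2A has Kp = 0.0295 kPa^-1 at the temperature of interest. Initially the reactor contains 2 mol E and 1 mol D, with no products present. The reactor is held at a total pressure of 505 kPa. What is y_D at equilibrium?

Take 2 mol E as basis and let X be its fractional conversion, so ξ = X.
Moles: n_E = 2 − 2X; n_D = 1 − X; n_A = 2X.
Total moles n_T = 3 − X.
With p_i = (n_i/n_T)P, Kp = p_A^2 / (p_E^2 p_D).
This yields a degree-3 equation in X; solving on (0,1), X = 0.609.
Then n_D = 0.391, n_T = 2.39, so y_D = 0.163.

y_D = 0.163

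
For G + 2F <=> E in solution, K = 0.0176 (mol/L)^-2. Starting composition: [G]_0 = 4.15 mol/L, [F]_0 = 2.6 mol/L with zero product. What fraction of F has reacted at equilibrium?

Let X = conversion of F; extent ξ = 2.6X/2 mol/L.
Concentrations: [G] = 4.15 − 1.3X; [F] = 2.6 − 2.6X; [E] = 1.3X.
K = [E] / ([G] [F]^2).
This equals 0.0176 at X = 0.217 (the root in 0 < X < 1).

X = 0.217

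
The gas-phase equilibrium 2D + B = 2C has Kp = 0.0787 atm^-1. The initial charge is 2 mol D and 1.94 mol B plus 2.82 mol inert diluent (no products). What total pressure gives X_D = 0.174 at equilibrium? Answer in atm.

Let X = conversion of D (basis 2 mol D); extent of reaction ξ = X.
At extent ξ: n_D = 2 − 2X; n_B = 1.94 − X; n_C = 2X; n_I = 2.82 (inert).
Summing: n_T = 6.76 − X.
Kp = p_C^2 / (p_D^2 p_B) with p_i = (n_i/n_T)·P.
At X = 0.174: the mole-fraction product g(X) = Π y_i^ν_i = 0.1655. Since Kp = g(X)·P^{-1}, P = (g/Kp)^(1/1) = (0.1655/0.0787)^(1/1) = 2.1 atm.

P = 2.1 atm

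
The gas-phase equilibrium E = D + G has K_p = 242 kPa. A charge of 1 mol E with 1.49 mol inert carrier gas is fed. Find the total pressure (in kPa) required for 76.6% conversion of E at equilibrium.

Let X = conversion of E (basis 1 mol E); extent of reaction ξ = X.
Moles: n_E = 1 − X; n_D = X; n_G = X; n_I = 1.49 (inert).
Summing: n_T = 2.49 + X.
K_p = p_D p_G / (p_E) with p_i = (n_i/n_T)·P.
At X = 0.766: the mole-fraction product g(X) = Π y_i^ν_i = 0.7701. Since K_p = g(X)·P^{1}, P = (K_p/g)^(1/1) = (242/0.7701)^(1/1) = 314 kPa.

P = 314 kPa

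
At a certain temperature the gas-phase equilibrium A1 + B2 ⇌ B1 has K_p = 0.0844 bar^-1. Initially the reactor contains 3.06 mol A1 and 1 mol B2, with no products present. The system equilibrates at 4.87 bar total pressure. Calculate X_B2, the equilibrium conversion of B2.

Take 1 mol B2 as basis and let X be its fractional conversion, so ξ = X.
Species balance: n_A1 = 3.06 − X; n_B2 = 1 − X; n_B1 = X.
Total moles n_T = 4.06 − X.
Mole fractions y_i = n_i/n_T; K_p = p_B1 / (p_A1 p_B2) with p_i = y_i·P.
Substituting and setting equal to 0.0844 bar^-1 gives a polynomial in X; the root in (0,1) is X = 0.233.

X = 0.233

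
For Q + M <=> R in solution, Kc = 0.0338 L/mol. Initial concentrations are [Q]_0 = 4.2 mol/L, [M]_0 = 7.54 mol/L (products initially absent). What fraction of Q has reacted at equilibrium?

Let X = conversion of Q; extent ξ = 4.2·X mol/L.
Concentrations: [Q] = 4.2 − 4.2X; [M] = 7.54 − 4.2X; [R] = 4.2X.
Kc = [R] / ([Q] [M]).
Solving Kc = 0.0338 for X ∈ (0,1): X = 0.186.

X = 0.186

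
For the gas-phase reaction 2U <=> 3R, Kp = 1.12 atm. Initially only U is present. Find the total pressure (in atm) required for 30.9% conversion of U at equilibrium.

Take 1 mol U as basis and let X be its fractional conversion, so ξ = 0.5X.
At extent ξ: n_U = 1 − X; n_R = 1.5X.
n_T = Σnᵢ = 1 + 0.5X.
Kp = p_R^3 / (p_U^2) with p_i = (n_i/n_T)·P.
At X = 0.309: the mole-fraction product g(X) = Π y_i^ν_i = 0.1806. Since Kp = g(X)·P^{1}, P = (Kp/g)^(1/1) = (1.12/0.1806)^(1/1) = 6.2 atm.

P = 6.2 atm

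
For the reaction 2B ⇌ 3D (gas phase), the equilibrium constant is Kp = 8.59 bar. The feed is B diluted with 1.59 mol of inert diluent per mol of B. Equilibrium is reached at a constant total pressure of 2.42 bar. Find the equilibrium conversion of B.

X = 0.680

Basis: 1 mol B initially; let X = conversion of B. Extent ξ = 0.5X.
Moles: n_B = 1 − X; n_D = 1.5X; n_I = 1.59 (inert).
Total moles n_T = 2.59 + 0.5X.
With p_i = (n_i/n_T)P, Kp = p_D^3 / (p_B^2).
Equating to 8.59 bar and solving on 0 < X < 1: X = 0.680.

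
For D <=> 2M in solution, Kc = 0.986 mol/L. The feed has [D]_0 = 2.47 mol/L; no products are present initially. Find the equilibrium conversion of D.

Let X = conversion of D; extent ξ = 2.47·X mol/L.
Concentrations: [D] = 2.47 − 2.47X; [M] = 4.94X.
Kc = [M]^2 / ([D]).
This equals 0.986 at X = 0.270 (the root in 0 < X < 1).

X = 0.270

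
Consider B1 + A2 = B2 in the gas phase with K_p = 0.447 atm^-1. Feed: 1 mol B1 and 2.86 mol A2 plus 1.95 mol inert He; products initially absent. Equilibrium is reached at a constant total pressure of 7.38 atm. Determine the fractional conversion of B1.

X = 0.589

Take 1 mol B1 as basis and let X be its fractional conversion, so ξ = X.
Species balance: n_B1 = 1 − X; n_A2 = 2.86 − X; n_B2 = X; n_I = 1.95 (inert).
Summing: n_T = 5.81 − X.
With p_i = (n_i/n_T)P, K_p = p_B2 / (p_B1 p_A2).
Setting this equal to 0.447 atm^-1 and taking the physical root (0 < X < 1) gives X = 0.589.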